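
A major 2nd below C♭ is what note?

Bbb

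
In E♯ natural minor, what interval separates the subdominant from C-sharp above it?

minor third

The subdominant of E# natural minor is A#.
A# up to C#: letters A→C make it a third; 3 semitones makes it minor.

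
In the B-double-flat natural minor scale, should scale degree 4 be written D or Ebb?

Each scale degree takes a distinct letter name. Degree 4 of a scale on B must use the letter E.
Ebb and D are enharmonically the same pitch, but only Ebb uses the letter E, so it is the correct spelling here.

Ebb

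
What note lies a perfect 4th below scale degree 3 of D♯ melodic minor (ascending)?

C#

Scale degree 3 of D# melodic minor (ascending) is F#.
A perfect fourth (5 semitones) below F# lands on the letter C, giving C#.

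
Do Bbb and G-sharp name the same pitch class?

No

Bbb is pitch class 9; G# is pitch class 8.
The pitch classes differ (9 vs. 8), so they are not enharmonic equivalents.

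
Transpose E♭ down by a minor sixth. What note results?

E down a major sixth is G, so the target letter is G.
From Eb, a minor sixth is 8 semitones down: G.

G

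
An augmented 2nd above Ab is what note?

B

A second above A lands on the letter B.
An augmented second spans 3 semitones, so Ab moves to pitch class 11. On the letter B that is B.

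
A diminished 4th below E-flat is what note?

B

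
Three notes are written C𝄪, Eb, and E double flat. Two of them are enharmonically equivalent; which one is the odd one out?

Eb

In 12-tone equal temperament, enharmonic equivalents share a pitch class. C## is pitch class 2; Eb is pitch class 3; Ebb is pitch class 2.
C## and Ebb share pitch class 2, while Eb is pitch class 3.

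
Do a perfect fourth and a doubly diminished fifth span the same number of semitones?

Yes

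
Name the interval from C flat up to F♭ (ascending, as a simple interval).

perfect fourth

Counting letters C–D–E–F gives a fourth.
Cb→Fb = 5 semitones, exactly the perfect fourth.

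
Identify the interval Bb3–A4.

major seventh

Counting letters B–C–D–E–F–G–A gives a seventh.
Bb→A = 11 semitones, exactly the major seventh.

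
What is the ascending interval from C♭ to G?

augmented fifth

The letter names run C→G, a span of 4 letter steps, so the interval is some kind of fifth.
Cb to G is 8 semitones. A perfect fifth is 7, so 8 makes it augmented.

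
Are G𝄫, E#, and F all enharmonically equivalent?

Gbb is pitch class 5; E# is pitch class 5; F is pitch class 5.
All spellings map to pitch class 5, so they are enharmonically equivalent.

Yes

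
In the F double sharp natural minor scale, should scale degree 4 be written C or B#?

B#

Each scale degree takes a distinct letter name. Degree 4 of a scale on F must use the letter B.
B# and C are enharmonically the same pitch, but only B# uses the letter B, so it is the correct spelling here.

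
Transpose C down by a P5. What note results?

C down a perfect fifth is F, so the target letter is F.
From C, a perfect fifth is 7 semitones down: F.

F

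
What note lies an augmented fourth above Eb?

A

A fourth above E lands on the letter A.
An augmented fourth spans 6 semitones, so Eb moves to pitch class 9. On the letter A that is A.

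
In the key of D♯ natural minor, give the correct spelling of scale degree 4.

Degree 4 takes the letter 3 steps above D, which is G.
In natural minor, degree 4 sits 5 semitones above the tonic. D# + 5 semitones is pitch class 8, spelled on G as G#.

G#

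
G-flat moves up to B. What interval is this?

Counting letters G–A–B gives a third.
Gb→B = 5 semitones, 1 wider than the major third (4), so augmented.

augmented third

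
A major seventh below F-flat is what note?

Gbb

A seventh below F lands on the letter G.
A major seventh spans 11 semitones, so Fb moves to pitch class 5. On the letter G that is Gbb.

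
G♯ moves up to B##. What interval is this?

augmented third

The letter names run G→B, a span of 2 letter steps, so the interval is some kind of third.
G# to B## is 5 semitones. A major third is 4, so 5 makes it augmented.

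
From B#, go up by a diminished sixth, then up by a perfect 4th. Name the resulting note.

C

A diminished sixth up from B# is G (letter G, 7 semitones up).
A perfect fourth up from G is C (letter C, 5 semitones up).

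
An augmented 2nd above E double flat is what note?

E up a major second is F#, so the target letter is F.
From Ebb, an augmented second is 3 semitones up: F.

F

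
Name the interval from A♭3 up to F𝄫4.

Counting letters A–B–C–D–E–F gives a sixth.
Ab→Fbb = 7 semitones, 2 narrower than the major sixth (9), so diminished.

diminished sixth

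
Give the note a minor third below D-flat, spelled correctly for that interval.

Bb

D down a major third is Bb, so the target letter is B.
From Db, a minor third is 3 semitones down: Bb.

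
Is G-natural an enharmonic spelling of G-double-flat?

G is pitch class 7; Gbb is pitch class 5.
The pitch classes differ (7 vs. 5), so they are not enharmonic equivalents.

No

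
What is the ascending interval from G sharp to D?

diminished fifth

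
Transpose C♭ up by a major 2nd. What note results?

Db

A second above C lands on the letter D.
A major second spans 2 semitones, so Cb moves to pitch class 1. On the letter D that is Db.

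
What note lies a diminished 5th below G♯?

C##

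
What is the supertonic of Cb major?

Degree 2 takes the letter 1 step above C, which is D.
In major, degree 2 sits 2 semitones above the tonic. Cb + 2 semitones is pitch class 1, spelled on D as Db.

Db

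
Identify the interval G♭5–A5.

augmented second

Counting letters G–A gives a second.
Gb→A = 3 semitones, 1 wider than the major second (2), so augmented.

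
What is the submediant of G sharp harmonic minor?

The G# harmonic minor scale runs G# A# B C# D# E F##.
Degree 6 is E.

E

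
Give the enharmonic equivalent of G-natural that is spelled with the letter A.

G is pitch class 7. The letter A alone is pitch class 9.
To reach pitch class 7 from A requires an offset of -2 semitones, i.e. double flat: Abb.

Abb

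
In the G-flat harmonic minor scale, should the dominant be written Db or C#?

Each scale degree takes a distinct letter name. Degree 5 of a scale on G must use the letter D.
Db and C# are enharmonically the same pitch, but only Db uses the letter D, so it is the correct spelling here.

Db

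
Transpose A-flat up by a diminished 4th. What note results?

A up a perfect fourth is D, so the target letter is D.
From Ab, a diminished fourth is 4 semitones up: Dbb.

Dbb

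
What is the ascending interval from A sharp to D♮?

diminished fourth

Counting letters A–B–C–D gives a fourth.
A#→D = 4 semitones, 1 narrower than the perfect fourth (5), so diminished.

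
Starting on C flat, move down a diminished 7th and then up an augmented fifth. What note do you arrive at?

A diminished seventh down from Cb is D (letter D, 9 semitones down).
An augmented fifth up from D is A# (letter A, 8 semitones up).

A#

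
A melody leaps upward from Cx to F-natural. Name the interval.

The letter names run C→F, a span of 3 letter steps, so the interval is some kind of fourth.
C## to F is 3 semitones. A perfect fourth is 5, so 3 makes it doubly diminished.

doubly diminished fourth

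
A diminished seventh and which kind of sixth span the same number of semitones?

major

A diminished seventh spans 9 semitones.
A sixth spanning 9 semitones is major (the major sixth is 9).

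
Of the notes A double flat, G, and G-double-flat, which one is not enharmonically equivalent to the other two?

In 12-tone equal temperament, enharmonic equivalents share a pitch class. Abb is pitch class 7; G is pitch class 7; Gbb is pitch class 5.
Abb and G share pitch class 7, while Gbb is pitch class 5.

Gbb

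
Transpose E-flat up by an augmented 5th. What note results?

B

E up a perfect fifth is B, so the target letter is B.
From Eb, an augmented fifth is 8 semitones up: B.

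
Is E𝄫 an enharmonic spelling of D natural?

Ebb = pitch class 2 and D = pitch class 2 — the same pitch class, so they are enharmonic equivalents.

Yes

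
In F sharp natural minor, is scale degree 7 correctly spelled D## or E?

Each scale degree takes a distinct letter name. Degree 7 of a scale on F must use the letter E.
E and D## are enharmonically the same pitch, but only E uses the letter E, so it is the correct spelling here.

E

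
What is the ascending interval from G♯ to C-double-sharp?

The letter names run G→C, a span of 3 letter steps, so the interval is some kind of fourth.
G# to C## is 6 semitones. A perfect fourth is 5, so 6 makes it augmented.

augmented fourth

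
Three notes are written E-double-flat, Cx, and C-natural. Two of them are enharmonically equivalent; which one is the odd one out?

In 12-tone equal temperament, enharmonic equivalents share a pitch class. Ebb is pitch class 2; C## is pitch class 2; C is pitch class 0.
Ebb and C## share pitch class 2, while C is pitch class 0.

C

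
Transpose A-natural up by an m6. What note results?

A up a major sixth is F#, so the target letter is F.
From A, a minor sixth is 8 semitones up: F.

F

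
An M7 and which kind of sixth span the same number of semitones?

A major seventh spans 11 semitones.
A sixth spanning 11 semitones is doubly augmented (the major sixth is 9).

doubly augmented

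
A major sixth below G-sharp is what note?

G down a major sixth is Bb, so the target letter is B.
From G#, a major sixth is 9 semitones down: B.

B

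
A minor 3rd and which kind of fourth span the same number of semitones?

doubly diminished

A minor third spans 3 semitones.
A fourth spanning 3 semitones is doubly diminished (the perfect fourth is 5).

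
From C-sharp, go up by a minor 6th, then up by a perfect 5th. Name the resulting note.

A minor sixth up from C# is A (letter A, 8 semitones up).
A perfect fifth up from A is E (letter E, 7 semitones up).

E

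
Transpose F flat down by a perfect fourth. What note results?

Cb

A fourth below F lands on the letter C.
A perfect fourth spans 5 semitones, so Fb moves to pitch class 11. On the letter C that is Cb.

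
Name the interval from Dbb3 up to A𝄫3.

perfect fifth

The letter names run D→A, a span of 4 letter steps, so the interval is some kind of fifth.
Dbb to Abb is 7 semitones. A perfect fifth is 7, so 7 makes it perfect.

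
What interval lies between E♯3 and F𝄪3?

major second

Counting letters E–F gives a second.
E#→F## = 2 semitones, exactly the major second.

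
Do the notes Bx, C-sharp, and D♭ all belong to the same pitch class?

Yes

B## is pitch class 1; C# is pitch class 1; Db is pitch class 1.
All spellings map to pitch class 1, so they are enharmonically equivalent.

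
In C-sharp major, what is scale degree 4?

F#

The C# major scale runs C# D# E# F# G# A# B#.
Degree 4 is F#.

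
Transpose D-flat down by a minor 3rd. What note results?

Bb

A third below D lands on the letter B.
A minor third spans 3 semitones, so Db moves to pitch class 10. On the letter B that is Bb.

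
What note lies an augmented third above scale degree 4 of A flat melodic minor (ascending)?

Scale degree 4 of Ab melodic minor (ascending) is Db.
An augmented third (5 semitones) above Db lands on the letter F, giving F#.

F#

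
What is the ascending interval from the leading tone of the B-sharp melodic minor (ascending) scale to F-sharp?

The leading tone of B# melodic minor (ascending) is A##.
A## up to F#: letters A→F make it a sixth; 7 semitones makes it diminished.

diminished sixth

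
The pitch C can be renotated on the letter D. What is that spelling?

Plain D sits 2 semitones above C, so on the letter D the same pitch needs a double flat: Dbb.

Dbb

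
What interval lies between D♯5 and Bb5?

diminished sixth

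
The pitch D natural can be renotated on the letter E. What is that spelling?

Plain E sits 2 semitones above D, so on the letter E the same pitch needs a double flat: Ebb.

Ebb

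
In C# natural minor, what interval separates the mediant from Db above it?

diminished seventh

The mediant of C# natural minor is E.
E up to Db: letters E→D make it a seventh; 9 semitones makes it diminished.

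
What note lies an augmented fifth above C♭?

C up a perfect fifth is G, so the target letter is G.
From Cb, an augmented fifth is 8 semitones up: G.

G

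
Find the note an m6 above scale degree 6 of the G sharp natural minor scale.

C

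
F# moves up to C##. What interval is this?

The letter names run F→C, a span of 4 letter steps, so the interval is some kind of fifth.
F# to C## is 8 semitones. A perfect fifth is 7, so 8 makes it augmented.

augmented fifth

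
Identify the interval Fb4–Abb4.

Counting letters F–G–A gives a third.
Fb→Abb = 3 semitones, 1 narrower than the major third (4), so minor.

minor third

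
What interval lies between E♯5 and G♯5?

Counting letters E–F–G gives a third.
E#→G# = 3 semitones, 1 narrower than the major third (4), so minor.

minor third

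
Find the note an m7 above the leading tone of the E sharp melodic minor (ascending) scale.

C##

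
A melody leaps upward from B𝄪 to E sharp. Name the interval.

diminished fourth

Counting letters B–C–D–E gives a fourth.
B##→E# = 4 semitones, 1 narrower than the perfect fourth (5), so diminished.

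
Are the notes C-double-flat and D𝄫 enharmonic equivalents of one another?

No

Cbb is pitch class 10; Dbb is pitch class 0.
The pitch classes differ (10 vs. 0), so they are not enharmonic equivalents.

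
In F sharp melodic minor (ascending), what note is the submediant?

D#

The F# melodic minor (ascending) scale runs F# G# A B C# D# E#.
Degree 6 is D#.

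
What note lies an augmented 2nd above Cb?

A second above C lands on the letter D.
An augmented second spans 3 semitones, so Cb moves to pitch class 2. On the letter D that is D.

D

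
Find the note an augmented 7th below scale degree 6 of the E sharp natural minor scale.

Db

Scale degree 6 of E# natural minor is C#.
An augmented seventh (12 semitones) below C# lands on the letter D, giving Db.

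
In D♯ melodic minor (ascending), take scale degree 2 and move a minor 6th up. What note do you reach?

Scale degree 2 of D# melodic minor (ascending) is E#.
A minor sixth (8 semitones) above E# lands on the letter C, giving C#.

C#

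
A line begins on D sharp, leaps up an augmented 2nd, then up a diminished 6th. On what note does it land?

C#

An augmented second up from D# is E## (letter E, 3 semitones up).
A diminished sixth up from E## is C# (letter C, 7 semitones up).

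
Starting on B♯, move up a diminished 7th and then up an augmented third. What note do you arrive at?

C##

A diminished seventh up from B# is A (letter A, 9 semitones up).
An augmented third up from A is C## (letter C, 5 semitones up).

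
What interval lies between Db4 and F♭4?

minor third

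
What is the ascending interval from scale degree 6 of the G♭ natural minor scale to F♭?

Scale degree 6 of Gb natural minor is Ebb.
Ebb up to Fb: letters E→F make it a second; 2 semitones makes it major.

major second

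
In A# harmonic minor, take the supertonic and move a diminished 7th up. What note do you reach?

The supertonic of A# harmonic minor is B#.
A diminished seventh (9 semitones) above B# lands on the letter A, giving A.

A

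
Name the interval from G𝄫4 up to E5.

doubly augmented sixth

Counting letters G–A–B–C–D–E gives a sixth.
Gbb→E = 11 semitones, 2 wider than the major sixth (9), so doubly augmented.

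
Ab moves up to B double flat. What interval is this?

minor second

The letter names run A→B, a span of 1 letter step, so the interval is some kind of second.
Ab to Bbb is 1 semitone. A major second is 2, so 1 makes it minor.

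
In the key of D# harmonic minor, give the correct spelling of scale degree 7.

C##

The D# harmonic minor scale runs D# E# F# G# A# B C##.
Degree 7 is C##.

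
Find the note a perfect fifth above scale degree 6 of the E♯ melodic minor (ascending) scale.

Scale degree 6 of E# melodic minor (ascending) is C##.
A perfect fifth (7 semitones) above C## lands on the letter G, giving G##.

G##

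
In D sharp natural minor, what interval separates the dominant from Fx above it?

major sixth

The dominant of D# natural minor is A#.
A# up to F##: letters A→F make it a sixth; 9 semitones makes it major.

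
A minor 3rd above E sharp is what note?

A third above E lands on the letter G.
A minor third spans 3 semitones, so E# moves to pitch class 8. On the letter G that is G#.

G#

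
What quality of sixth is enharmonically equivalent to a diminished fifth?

A diminished fifth spans 6 semitones.
A sixth spanning 6 semitones is doubly diminished (the major sixth is 9).

doubly diminished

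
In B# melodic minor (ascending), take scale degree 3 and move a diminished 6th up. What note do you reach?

Bb

Scale degree 3 of B# melodic minor (ascending) is D#.
A diminished sixth (7 semitones) above D# lands on the letter B, giving Bb.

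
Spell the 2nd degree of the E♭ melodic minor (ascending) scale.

The Eb melodic minor (ascending) scale runs Eb F Gb Ab Bb C D.
Degree 2 is F.

F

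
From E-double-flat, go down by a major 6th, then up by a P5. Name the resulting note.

A major sixth down from Ebb is Gbb (letter G, 9 semitones down).
A perfect fifth up from Gbb is Dbb (letter D, 7 semitones up).

Dbb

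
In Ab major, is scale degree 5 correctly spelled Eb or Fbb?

Each scale degree takes a distinct letter name. Degree 5 of a scale on A must use the letter E.
Eb and Fbb are enharmonically the same pitch, but only Eb uses the letter E, so it is the correct spelling here.

Eb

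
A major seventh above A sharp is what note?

G##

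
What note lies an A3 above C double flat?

C up a major third is E, so the target letter is E.
From Cbb, an augmented third is 5 semitones up: Eb.

Eb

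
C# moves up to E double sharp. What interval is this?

augmented third

The letter names run C→E, a span of 2 letter steps, so the interval is some kind of third.
C# to E## is 5 semitones. A major third is 4, so 5 makes it augmented.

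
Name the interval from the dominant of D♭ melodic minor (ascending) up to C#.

augmented third

The dominant of Db melodic minor (ascending) is Ab.
Ab up to C#: letters A→C make it a third; 5 semitones makes it augmented.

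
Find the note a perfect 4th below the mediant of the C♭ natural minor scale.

Bbb

The mediant of Cb natural minor is Ebb.
A perfect fourth (5 semitones) below Ebb lands on the letter B, giving Bbb.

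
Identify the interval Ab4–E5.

augmented fifth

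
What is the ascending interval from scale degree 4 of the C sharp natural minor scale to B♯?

augmented fourth

Scale degree 4 of C# natural minor is F#.
F# up to B#: letters F→B make it a fourth; 6 semitones makes it augmented.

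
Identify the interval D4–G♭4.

Counting letters D–E–F–G gives a fourth.
D→Gb = 4 semitones, 1 narrower than the perfect fourth (5), so diminished.

diminished fourth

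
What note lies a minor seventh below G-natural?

A

G down a major seventh is Ab, so the target letter is A.
From G, a minor seventh is 10 semitones down: A.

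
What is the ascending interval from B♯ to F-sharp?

diminished fifth

The letter names run B→F, a span of 4 letter steps, so the interval is some kind of fifth.
B# to F# is 6 semitones. A perfect fifth is 7, so 6 makes it diminished.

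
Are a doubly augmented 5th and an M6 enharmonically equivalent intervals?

A doubly augmented fifth spans 9 semitones; a major sixth spans 9.
They are enharmonically equivalent.

Yes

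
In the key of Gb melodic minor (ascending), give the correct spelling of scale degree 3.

Degree 3 takes the letter 2 steps above G, which is B.
In melodic minor (ascending), degree 3 sits 3 semitones above the tonic. Gb + 3 semitones is pitch class 9, spelled on B as Bbb.

Bbb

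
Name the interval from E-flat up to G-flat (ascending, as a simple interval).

minor third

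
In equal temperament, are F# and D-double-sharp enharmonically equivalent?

No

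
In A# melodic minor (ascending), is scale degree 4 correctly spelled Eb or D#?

D#

Each scale degree takes a distinct letter name. Degree 4 of a scale on A must use the letter D.
D# and Eb are enharmonically the same pitch, but only D# uses the letter D, so it is the correct spelling here.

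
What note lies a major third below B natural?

G

B down a major third is G, so the target letter is G.
From B, a major third is 4 semitones down: G.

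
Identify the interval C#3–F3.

Counting letters C–D–E–F gives a fourth.
C#→F = 4 semitones, 1 narrower than the perfect fourth (5), so diminished.

diminished fourth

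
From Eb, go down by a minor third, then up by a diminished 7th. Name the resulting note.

Bbb

A minor third down from Eb is C (letter C, 3 semitones down).
A diminished seventh up from C is Bbb (letter B, 9 semitones up).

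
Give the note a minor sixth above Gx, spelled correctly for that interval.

E#

A sixth above G lands on the letter E.
A minor sixth spans 8 semitones, so G## moves to pitch class 5. On the letter E that is E#.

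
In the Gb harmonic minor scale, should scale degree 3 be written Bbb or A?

Bbb

Each scale degree takes a distinct letter name. Degree 3 of a scale on G must use the letter B.
Bbb and A are enharmonically the same pitch, but only Bbb uses the letter B, so it is the correct spelling here.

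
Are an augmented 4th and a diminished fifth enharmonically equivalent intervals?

An augmented fourth spans 6 semitones; a diminished fifth spans 6.
They are enharmonically equivalent.

Yes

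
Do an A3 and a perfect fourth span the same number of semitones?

Yes

An augmented third spans 5 semitones; a perfect fourth spans 5.
They are enharmonically equivalent.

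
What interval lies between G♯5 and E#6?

Counting letters G–A–B–C–D–E gives a sixth.
G#→E# = 9 semitones, exactly the major sixth.

major sixth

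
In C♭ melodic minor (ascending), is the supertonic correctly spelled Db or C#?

Each scale degree takes a distinct letter name. Degree 2 of a scale on C must use the letter D.
Db and C# are enharmonically the same pitch, but only Db uses the letter D, so it is the correct spelling here.

Db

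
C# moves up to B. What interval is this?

The letter names run C→B, a span of 6 letter steps, so the interval is some kind of seventh.
C# to B is 10 semitones. A major seventh is 11, so 10 makes it minor.

minor seventh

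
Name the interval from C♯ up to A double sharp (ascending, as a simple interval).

Counting letters C–D–E–F–G–A gives a sixth.
C#→A## = 10 semitones, 1 wider than the major sixth (9), so augmented.

augmented sixth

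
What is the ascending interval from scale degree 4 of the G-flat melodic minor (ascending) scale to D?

Scale degree 4 of Gb melodic minor (ascending) is Cb.
Cb up to D: letters C→D make it a second; 3 semitones makes it augmented.

augmented second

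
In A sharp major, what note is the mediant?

C##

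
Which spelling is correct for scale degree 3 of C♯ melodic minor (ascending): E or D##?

Each scale degree takes a distinct letter name. Degree 3 of a scale on C must use the letter E.
E and D## are enharmonically the same pitch, but only E uses the letter E, so it is the correct spelling here.

E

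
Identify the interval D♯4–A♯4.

Counting letters D–E–F–G–A gives a fifth.
D#→A# = 7 semitones, exactly the perfect fifth.

perfect fifth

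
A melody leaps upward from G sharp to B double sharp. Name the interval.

The letter names run G→B, a span of 2 letter steps, so the interval is some kind of third.
G# to B## is 5 semitones. A major third is 4, so 5 makes it augmented.

augmented third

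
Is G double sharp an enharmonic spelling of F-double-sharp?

G## is pitch class 9; F## is pitch class 7.
The pitch classes differ (9 vs. 7), so they are not enharmonic equivalents.

No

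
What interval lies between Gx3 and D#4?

diminished fifth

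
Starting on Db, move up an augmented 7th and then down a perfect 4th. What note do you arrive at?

An augmented seventh up from Db is C# (letter C, 12 semitones up).
A perfect fourth down from C# is G# (letter G, 5 semitones down).

G#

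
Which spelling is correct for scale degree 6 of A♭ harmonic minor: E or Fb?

Each scale degree takes a distinct letter name. Degree 6 of a scale on A must use the letter F.
Fb and E are enharmonically the same pitch, but only Fb uses the letter F, so it is the correct spelling here.

Fb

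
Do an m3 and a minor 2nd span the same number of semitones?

No

A minor third spans 3 semitones; a minor second spans 1.
The spans differ, so they are not enharmonic equivalents.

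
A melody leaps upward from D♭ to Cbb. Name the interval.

diminished seventh

Counting letters D–E–F–G–A–B–C gives a seventh.
Db→Cbb = 9 semitones, 2 narrower than the major seventh (11), so diminished.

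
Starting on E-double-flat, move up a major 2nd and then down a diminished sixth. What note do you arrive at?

A major second up from Ebb is Fb (letter F, 2 semitones up).
A diminished sixth down from Fb is A (letter A, 7 semitones down).

A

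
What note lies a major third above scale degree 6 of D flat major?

D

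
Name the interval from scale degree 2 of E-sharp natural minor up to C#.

diminished fifth

Scale degree 2 of E# natural minor is F##.
F## up to C#: letters F→C make it a fifth; 6 semitones makes it diminished.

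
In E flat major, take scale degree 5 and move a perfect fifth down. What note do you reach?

Scale degree 5 of Eb major is Bb.
A perfect fifth (7 semitones) below Bb lands on the letter E, giving Eb.

Eb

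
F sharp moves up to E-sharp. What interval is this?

major seventh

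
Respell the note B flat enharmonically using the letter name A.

Bb is pitch class 10. The letter A alone is pitch class 9.
To reach pitch class 10 from A requires an offset of +1 semitone, i.e. sharp: A#.

A#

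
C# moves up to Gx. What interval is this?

augmented fifth

The letter names run C→G, a span of 4 letter steps, so the interval is some kind of fifth.
C# to G## is 8 semitones. A perfect fifth is 7, so 8 makes it augmented.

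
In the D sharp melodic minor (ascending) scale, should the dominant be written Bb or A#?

A#

Each scale degree takes a distinct letter name. Degree 5 of a scale on D must use the letter A.
A# and Bb are enharmonically the same pitch, but only A# uses the letter A, so it is the correct spelling here.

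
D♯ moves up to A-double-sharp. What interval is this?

The letter names run D→A, a span of 4 letter steps, so the interval is some kind of fifth.
D# to A## is 8 semitones. A perfect fifth is 7, so 8 makes it augmented.

augmented fifth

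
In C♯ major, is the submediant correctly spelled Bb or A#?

Each scale degree takes a distinct letter name. Degree 6 of a scale on C must use the letter A.
A# and Bb are enharmonically the same pitch, but only A# uses the letter A, so it is the correct spelling here.

A#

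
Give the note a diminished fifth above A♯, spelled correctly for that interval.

A fifth above A lands on the letter E.
A diminished fifth spans 6 semitones, so A# moves to pitch class 4. On the letter E that is E.

E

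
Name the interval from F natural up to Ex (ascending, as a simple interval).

The letter names run F→E, a span of 6 letter steps, so the interval is some kind of seventh.
F to E## is 13 semitones. A major seventh is 11, so 13 makes it doubly augmented.

doubly augmented seventh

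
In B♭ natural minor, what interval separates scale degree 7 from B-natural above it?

Scale degree 7 of Bb natural minor is Ab.
Ab up to B: letters A→B make it a second; 3 semitones makes it augmented.

augmented second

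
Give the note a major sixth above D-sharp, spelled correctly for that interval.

D up a major sixth is B, so the target letter is B.
From D#, a major sixth is 9 semitones up: B#.

B#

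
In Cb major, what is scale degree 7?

The Cb major scale runs Cb Db Eb Fb Gb Ab Bb.
Degree 7 is Bb.

Bb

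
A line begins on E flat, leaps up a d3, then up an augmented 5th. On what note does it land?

A diminished third up from Eb is Gbb (letter G, 2 semitones up).
An augmented fifth up from Gbb is Db (letter D, 8 semitones up).

Db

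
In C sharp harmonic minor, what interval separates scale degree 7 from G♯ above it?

minor sixth

Scale degree 7 of C# harmonic minor is B#.
B# up to G#: letters B→G make it a sixth; 8 semitones makes it minor.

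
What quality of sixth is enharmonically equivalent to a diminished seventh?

A diminished seventh spans 9 semitones.
A sixth spanning 9 semitones is major (the major sixth is 9).

major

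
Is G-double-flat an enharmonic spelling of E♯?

Yes

Gbb = pitch class 5 and E# = pitch class 5 — the same pitch class, so they are enharmonic equivalents.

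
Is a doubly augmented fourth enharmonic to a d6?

A doubly augmented fourth spans 7 semitones; a diminished sixth spans 7.
They are enharmonically equivalent.

Yes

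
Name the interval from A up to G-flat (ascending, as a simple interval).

diminished seventh

Counting letters A–B–C–D–E–F–G gives a seventh.
A→Gb = 9 semitones, 2 narrower than the major seventh (11), so diminished.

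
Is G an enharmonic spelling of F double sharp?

Yes

G is pitch class 7; F## is pitch class 7.
All spellings map to pitch class 7, so they are enharmonically equivalent.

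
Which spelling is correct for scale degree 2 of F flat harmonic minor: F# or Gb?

Each scale degree takes a distinct letter name. Degree 2 of a scale on F must use the letter G.
Gb and F# are enharmonically the same pitch, but only Gb uses the letter G, so it is the correct spelling here.

Gb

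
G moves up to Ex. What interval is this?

doubly augmented sixth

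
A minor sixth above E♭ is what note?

Cb

E up a major sixth is C#, so the target letter is C.
From Eb, a minor sixth is 8 semitones up: Cb.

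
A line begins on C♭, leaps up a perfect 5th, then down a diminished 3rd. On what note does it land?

E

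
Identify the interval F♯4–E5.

Counting letters F–G–A–B–C–D–E gives a seventh.
F#→E = 10 semitones, 1 narrower than the major seventh (11), so minor.

minor seventh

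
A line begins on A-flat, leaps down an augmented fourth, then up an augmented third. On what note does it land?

G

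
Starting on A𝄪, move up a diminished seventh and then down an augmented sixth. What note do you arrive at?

Bb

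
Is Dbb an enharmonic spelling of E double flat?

Dbb is pitch class 0; Ebb is pitch class 2.
The pitch classes differ (0 vs. 2), so they are not enharmonic equivalents.

No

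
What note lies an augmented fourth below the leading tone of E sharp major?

A#

The leading tone of E# major is D##.
An augmented fourth (6 semitones) below D## lands on the letter A, giving A#.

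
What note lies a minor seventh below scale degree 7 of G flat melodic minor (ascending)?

G

Scale degree 7 of Gb melodic minor (ascending) is F.
A minor seventh (10 semitones) below F lands on the letter G, giving G.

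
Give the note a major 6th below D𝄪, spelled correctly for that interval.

F##

D down a major sixth is F, so the target letter is F.
From D##, a major sixth is 9 semitones down: F##.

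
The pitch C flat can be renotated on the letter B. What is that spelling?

B

Cb is pitch class 11. The letter B alone is pitch class 11.
Pitch class 11 on B needs no accidental: B.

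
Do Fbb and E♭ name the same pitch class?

Fbb = pitch class 3 and Eb = pitch class 3 — the same pitch class, so they are enharmonic equivalents.

Yes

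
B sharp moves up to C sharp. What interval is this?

Counting letters B–C gives a second.
B#→C# = 1 semitone, 1 narrower than the major second (2), so minor.

minor second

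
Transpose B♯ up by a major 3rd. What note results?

D##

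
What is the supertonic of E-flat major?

F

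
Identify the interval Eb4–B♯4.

The letter names run E→B, a span of 4 letter steps, so the interval is some kind of fifth.
Eb to B# is 9 semitones. A perfect fifth is 7, so 9 makes it doubly augmented.

doubly augmented fifth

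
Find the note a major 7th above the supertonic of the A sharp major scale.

A##

The supertonic of A# major is B#.
A major seventh (11 semitones) above B# lands on the letter A, giving A##.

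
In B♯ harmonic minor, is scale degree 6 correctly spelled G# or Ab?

Each scale degree takes a distinct letter name. Degree 6 of a scale on B must use the letter G.
G# and Ab are enharmonically the same pitch, but only G# uses the letter G, so it is the correct spelling here.

G#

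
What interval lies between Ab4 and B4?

The letter names run A→B, a span of 1 letter step, so the interval is some kind of second.
Ab to B is 3 semitones. A major second is 2, so 3 makes it augmented.

augmented second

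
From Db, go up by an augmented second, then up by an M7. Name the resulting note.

An augmented second up from Db is E (letter E, 3 semitones up).
A major seventh up from E is D# (letter D, 11 semitones up).

D#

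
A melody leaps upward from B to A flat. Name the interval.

The letter names run B→A, a span of 6 letter steps, so the interval is some kind of seventh.
B to Ab is 9 semitones. A major seventh is 11, so 9 makes it diminished.

diminished seventh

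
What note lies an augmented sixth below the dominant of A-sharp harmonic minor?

The dominant of A# harmonic minor is E#.
An augmented sixth (10 semitones) below E# lands on the letter G, giving G.

G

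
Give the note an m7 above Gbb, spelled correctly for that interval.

Fbb

G up a major seventh is F#, so the target letter is F.
From Gbb, a minor seventh is 10 semitones up: Fbb.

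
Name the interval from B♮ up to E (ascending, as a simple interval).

perfect fourth

Counting letters B–C–D–E gives a fourth.
B→E = 5 semitones, exactly the perfect fourth.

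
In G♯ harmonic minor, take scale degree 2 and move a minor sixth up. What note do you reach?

F#

Scale degree 2 of G# harmonic minor is A#.
A minor sixth (8 semitones) above A# lands on the letter F, giving F#.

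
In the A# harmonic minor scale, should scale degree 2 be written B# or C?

B#

Each scale degree takes a distinct letter name. Degree 2 of a scale on A must use the letter B.
B# and C are enharmonically the same pitch, but only B# uses the letter B, so it is the correct spelling here.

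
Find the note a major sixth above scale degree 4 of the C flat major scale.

Db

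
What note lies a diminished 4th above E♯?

E up a perfect fourth is A, so the target letter is A.
From E#, a diminished fourth is 4 semitones up: A.

A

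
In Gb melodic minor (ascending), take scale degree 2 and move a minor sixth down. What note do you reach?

Scale degree 2 of Gb melodic minor (ascending) is Ab.
A minor sixth (8 semitones) below Ab lands on the letter C, giving C.

C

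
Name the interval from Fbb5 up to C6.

doubly augmented fifth

The letter names run F→C, a span of 4 letter steps, so the interval is some kind of fifth.
Fbb to C is 9 semitones. A perfect fifth is 7, so 9 makes it doubly augmented.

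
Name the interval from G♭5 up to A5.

augmented second

The letter names run G→A, a span of 1 letter step, so the interval is some kind of second.
Gb to A is 3 semitones. A major second is 2, so 3 makes it augmented.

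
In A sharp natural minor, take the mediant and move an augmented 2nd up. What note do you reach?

D##

The mediant of A# natural minor is C#.
An augmented second (3 semitones) above C# lands on the letter D, giving D##.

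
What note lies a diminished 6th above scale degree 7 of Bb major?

Scale degree 7 of Bb major is A.
A diminished sixth (7 semitones) above A lands on the letter F, giving Fb.

Fb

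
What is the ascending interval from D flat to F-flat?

minor third

Counting letters D–E–F gives a third.
Db→Fb = 3 semitones, 1 narrower than the major third (4), so minor.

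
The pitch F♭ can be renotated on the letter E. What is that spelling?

E

Fb is pitch class 4. The letter E alone is pitch class 4.
Pitch class 4 on E needs no accidental: E.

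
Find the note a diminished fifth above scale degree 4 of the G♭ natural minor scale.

Scale degree 4 of Gb natural minor is Cb.
A diminished fifth (6 semitones) above Cb lands on the letter G, giving Gbb.

Gbb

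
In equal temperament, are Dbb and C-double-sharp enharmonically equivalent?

No

Dbb is pitch class 0; C## is pitch class 2.
The pitch classes differ (0 vs. 2), so they are not enharmonic equivalents.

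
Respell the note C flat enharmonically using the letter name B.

B

Plain B sits at the same pitch as Cb, so on the letter B the same pitch needs a natural: B.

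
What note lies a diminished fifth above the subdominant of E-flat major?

Ebb

The subdominant of Eb major is Ab.
A diminished fifth (6 semitones) above Ab lands on the letter E, giving Ebb.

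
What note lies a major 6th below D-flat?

Fb

A sixth below D lands on the letter F.
A major sixth spans 9 semitones, so Db moves to pitch class 4. On the letter F that is Fb.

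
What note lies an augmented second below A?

A down a major second is G, so the target letter is G.
From A, an augmented second is 3 semitones down: Gb.

Gb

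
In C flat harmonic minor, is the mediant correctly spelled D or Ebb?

Each scale degree takes a distinct letter name. Degree 3 of a scale on C must use the letter E.
Ebb and D are enharmonically the same pitch, but only Ebb uses the letter E, so it is the correct spelling here.

Ebb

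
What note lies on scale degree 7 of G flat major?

F

The Gb major scale runs Gb Ab Bb Cb Db Eb F.
Degree 7 is F.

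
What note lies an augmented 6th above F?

D#

A sixth above F lands on the letter D.
An augmented sixth spans 10 semitones, so F moves to pitch class 3. On the letter D that is D#.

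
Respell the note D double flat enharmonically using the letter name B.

B#

Dbb is pitch class 0. The letter B alone is pitch class 11.
To reach pitch class 0 from B requires an offset of +1 semitone, i.e. sharp: B#.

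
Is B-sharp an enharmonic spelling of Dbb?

Yes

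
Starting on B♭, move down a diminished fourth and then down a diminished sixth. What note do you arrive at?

A diminished fourth down from Bb is F# (letter F, 4 semitones down).
A diminished sixth down from F# is A## (letter A, 7 semitones down).

A##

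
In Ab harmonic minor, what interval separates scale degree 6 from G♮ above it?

Scale degree 6 of Ab harmonic minor is Fb.
Fb up to G: letters F→G make it a second; 3 semitones makes it augmented.

augmented second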